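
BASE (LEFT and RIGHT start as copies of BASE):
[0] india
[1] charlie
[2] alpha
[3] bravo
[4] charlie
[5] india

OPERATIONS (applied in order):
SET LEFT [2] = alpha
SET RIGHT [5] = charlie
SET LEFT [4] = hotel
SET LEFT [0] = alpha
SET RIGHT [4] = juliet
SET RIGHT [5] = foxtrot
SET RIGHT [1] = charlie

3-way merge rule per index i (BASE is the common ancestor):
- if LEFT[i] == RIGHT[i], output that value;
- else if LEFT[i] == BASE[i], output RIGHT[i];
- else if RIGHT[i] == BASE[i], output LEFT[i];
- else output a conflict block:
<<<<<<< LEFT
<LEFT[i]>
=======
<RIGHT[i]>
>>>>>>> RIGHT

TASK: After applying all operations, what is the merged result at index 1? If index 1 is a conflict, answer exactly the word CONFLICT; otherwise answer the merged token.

Answer: charlie

Derivation:
Final LEFT:  [alpha, charlie, alpha, bravo, hotel, india]
Final RIGHT: [india, charlie, alpha, bravo, juliet, foxtrot]
i=0: L=alpha, R=india=BASE -> take LEFT -> alpha
i=1: L=charlie R=charlie -> agree -> charlie
i=2: L=alpha R=alpha -> agree -> alpha
i=3: L=bravo R=bravo -> agree -> bravo
i=4: BASE=charlie L=hotel R=juliet all differ -> CONFLICT
i=5: L=india=BASE, R=foxtrot -> take RIGHT -> foxtrot
Index 1 -> charlie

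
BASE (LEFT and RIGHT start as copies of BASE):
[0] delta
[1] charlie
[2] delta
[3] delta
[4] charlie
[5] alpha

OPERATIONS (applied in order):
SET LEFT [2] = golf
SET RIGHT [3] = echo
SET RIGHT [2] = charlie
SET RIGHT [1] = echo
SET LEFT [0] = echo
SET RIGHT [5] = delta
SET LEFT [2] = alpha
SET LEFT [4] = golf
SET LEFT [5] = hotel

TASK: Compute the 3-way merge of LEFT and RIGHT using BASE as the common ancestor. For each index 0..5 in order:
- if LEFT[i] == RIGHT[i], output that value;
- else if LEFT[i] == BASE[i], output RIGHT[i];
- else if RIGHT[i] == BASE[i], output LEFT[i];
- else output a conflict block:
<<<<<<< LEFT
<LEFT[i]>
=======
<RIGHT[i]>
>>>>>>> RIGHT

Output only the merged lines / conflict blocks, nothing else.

Answer: echo
echo
<<<<<<< LEFT
alpha
=======
charlie
>>>>>>> RIGHT
echo
golf
<<<<<<< LEFT
hotel
=======
delta
>>>>>>> RIGHT

Derivation:
Final LEFT:  [echo, charlie, alpha, delta, golf, hotel]
Final RIGHT: [delta, echo, charlie, echo, charlie, delta]
i=0: L=echo, R=delta=BASE -> take LEFT -> echo
i=1: L=charlie=BASE, R=echo -> take RIGHT -> echo
i=2: BASE=delta L=alpha R=charlie all differ -> CONFLICT
i=3: L=delta=BASE, R=echo -> take RIGHT -> echo
i=4: L=golf, R=charlie=BASE -> take LEFT -> golf
i=5: BASE=alpha L=hotel R=delta all differ -> CONFLICT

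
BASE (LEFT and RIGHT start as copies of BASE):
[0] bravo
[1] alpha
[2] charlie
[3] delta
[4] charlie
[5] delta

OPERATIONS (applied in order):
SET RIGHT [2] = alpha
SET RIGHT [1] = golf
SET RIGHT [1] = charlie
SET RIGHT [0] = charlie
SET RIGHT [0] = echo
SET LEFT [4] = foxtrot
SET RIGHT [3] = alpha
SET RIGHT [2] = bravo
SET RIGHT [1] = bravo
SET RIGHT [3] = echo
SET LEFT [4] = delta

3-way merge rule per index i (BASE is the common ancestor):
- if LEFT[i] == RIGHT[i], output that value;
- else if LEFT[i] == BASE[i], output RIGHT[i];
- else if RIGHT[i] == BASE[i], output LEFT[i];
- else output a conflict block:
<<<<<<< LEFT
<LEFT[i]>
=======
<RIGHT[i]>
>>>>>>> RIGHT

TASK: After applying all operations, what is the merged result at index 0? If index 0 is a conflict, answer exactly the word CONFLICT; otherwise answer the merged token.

Final LEFT:  [bravo, alpha, charlie, delta, delta, delta]
Final RIGHT: [echo, bravo, bravo, echo, charlie, delta]
i=0: L=bravo=BASE, R=echo -> take RIGHT -> echo
i=1: L=alpha=BASE, R=bravo -> take RIGHT -> bravo
i=2: L=charlie=BASE, R=bravo -> take RIGHT -> bravo
i=3: L=delta=BASE, R=echo -> take RIGHT -> echo
i=4: L=delta, R=charlie=BASE -> take LEFT -> delta
i=5: L=delta R=delta -> agree -> delta
Index 0 -> echo

Answer: echo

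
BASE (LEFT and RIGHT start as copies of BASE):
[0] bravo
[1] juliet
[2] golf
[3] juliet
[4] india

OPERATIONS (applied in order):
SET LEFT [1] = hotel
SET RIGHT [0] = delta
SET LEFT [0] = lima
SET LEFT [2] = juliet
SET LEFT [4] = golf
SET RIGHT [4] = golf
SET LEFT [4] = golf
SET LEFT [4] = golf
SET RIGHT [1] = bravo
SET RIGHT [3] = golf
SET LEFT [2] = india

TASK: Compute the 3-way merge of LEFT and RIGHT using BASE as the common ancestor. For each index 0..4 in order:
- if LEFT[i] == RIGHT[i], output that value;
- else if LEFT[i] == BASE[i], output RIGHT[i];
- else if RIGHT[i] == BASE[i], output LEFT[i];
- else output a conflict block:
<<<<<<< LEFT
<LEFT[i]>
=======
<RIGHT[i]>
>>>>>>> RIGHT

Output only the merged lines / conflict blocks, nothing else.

Answer: <<<<<<< LEFT
lima
=======
delta
>>>>>>> RIGHT
<<<<<<< LEFT
hotel
=======
bravo
>>>>>>> RIGHT
india
golf
golf

Derivation:
Final LEFT:  [lima, hotel, india, juliet, golf]
Final RIGHT: [delta, bravo, golf, golf, golf]
i=0: BASE=bravo L=lima R=delta all differ -> CONFLICT
i=1: BASE=juliet L=hotel R=bravo all differ -> CONFLICT
i=2: L=india, R=golf=BASE -> take LEFT -> india
i=3: L=juliet=BASE, R=golf -> take RIGHT -> golf
i=4: L=golf R=golf -> agree -> golf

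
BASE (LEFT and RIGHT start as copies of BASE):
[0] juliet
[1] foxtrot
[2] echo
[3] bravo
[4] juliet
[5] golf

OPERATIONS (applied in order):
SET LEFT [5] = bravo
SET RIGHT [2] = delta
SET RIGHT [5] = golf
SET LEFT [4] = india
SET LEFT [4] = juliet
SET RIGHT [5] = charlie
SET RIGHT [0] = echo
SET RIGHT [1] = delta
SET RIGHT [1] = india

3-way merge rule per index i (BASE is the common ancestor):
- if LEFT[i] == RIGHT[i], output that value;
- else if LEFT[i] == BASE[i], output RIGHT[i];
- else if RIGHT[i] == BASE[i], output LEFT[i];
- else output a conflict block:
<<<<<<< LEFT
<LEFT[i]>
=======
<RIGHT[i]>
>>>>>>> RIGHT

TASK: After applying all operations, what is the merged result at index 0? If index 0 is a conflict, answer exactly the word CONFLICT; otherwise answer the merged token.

Final LEFT:  [juliet, foxtrot, echo, bravo, juliet, bravo]
Final RIGHT: [echo, india, delta, bravo, juliet, charlie]
i=0: L=juliet=BASE, R=echo -> take RIGHT -> echo
i=1: L=foxtrot=BASE, R=india -> take RIGHT -> india
i=2: L=echo=BASE, R=delta -> take RIGHT -> delta
i=3: L=bravo R=bravo -> agree -> bravo
i=4: L=juliet R=juliet -> agree -> juliet
i=5: BASE=golf L=bravo R=charlie all differ -> CONFLICT
Index 0 -> echo

Answer: echo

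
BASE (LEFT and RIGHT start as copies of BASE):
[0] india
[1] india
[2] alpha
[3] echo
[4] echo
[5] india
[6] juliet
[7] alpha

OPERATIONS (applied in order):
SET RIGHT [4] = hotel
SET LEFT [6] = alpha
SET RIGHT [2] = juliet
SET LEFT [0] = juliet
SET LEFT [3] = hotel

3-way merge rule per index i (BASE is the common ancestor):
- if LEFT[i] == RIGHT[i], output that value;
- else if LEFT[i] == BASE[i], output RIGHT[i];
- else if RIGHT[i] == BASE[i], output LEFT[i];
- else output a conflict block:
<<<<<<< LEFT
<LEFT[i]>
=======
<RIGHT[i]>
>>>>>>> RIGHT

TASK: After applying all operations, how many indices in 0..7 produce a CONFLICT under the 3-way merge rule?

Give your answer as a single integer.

Final LEFT:  [juliet, india, alpha, hotel, echo, india, alpha, alpha]
Final RIGHT: [india, india, juliet, echo, hotel, india, juliet, alpha]
i=0: L=juliet, R=india=BASE -> take LEFT -> juliet
i=1: L=india R=india -> agree -> india
i=2: L=alpha=BASE, R=juliet -> take RIGHT -> juliet
i=3: L=hotel, R=echo=BASE -> take LEFT -> hotel
i=4: L=echo=BASE, R=hotel -> take RIGHT -> hotel
i=5: L=india R=india -> agree -> india
i=6: L=alpha, R=juliet=BASE -> take LEFT -> alpha
i=7: L=alpha R=alpha -> agree -> alpha
Conflict count: 0

Answer: 0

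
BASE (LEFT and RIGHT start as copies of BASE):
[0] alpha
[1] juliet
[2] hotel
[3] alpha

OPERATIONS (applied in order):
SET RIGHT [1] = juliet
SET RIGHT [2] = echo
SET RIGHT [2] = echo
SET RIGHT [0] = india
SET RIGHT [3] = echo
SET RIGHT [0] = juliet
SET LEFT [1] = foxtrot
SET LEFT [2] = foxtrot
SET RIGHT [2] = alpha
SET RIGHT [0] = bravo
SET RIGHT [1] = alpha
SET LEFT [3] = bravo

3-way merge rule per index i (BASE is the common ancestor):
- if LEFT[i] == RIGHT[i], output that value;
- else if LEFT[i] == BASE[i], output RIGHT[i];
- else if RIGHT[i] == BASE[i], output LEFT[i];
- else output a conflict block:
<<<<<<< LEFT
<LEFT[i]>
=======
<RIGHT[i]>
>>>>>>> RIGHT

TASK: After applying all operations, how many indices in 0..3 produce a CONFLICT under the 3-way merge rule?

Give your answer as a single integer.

Final LEFT:  [alpha, foxtrot, foxtrot, bravo]
Final RIGHT: [bravo, alpha, alpha, echo]
i=0: L=alpha=BASE, R=bravo -> take RIGHT -> bravo
i=1: BASE=juliet L=foxtrot R=alpha all differ -> CONFLICT
i=2: BASE=hotel L=foxtrot R=alpha all differ -> CONFLICT
i=3: BASE=alpha L=bravo R=echo all differ -> CONFLICT
Conflict count: 3

Answer: 3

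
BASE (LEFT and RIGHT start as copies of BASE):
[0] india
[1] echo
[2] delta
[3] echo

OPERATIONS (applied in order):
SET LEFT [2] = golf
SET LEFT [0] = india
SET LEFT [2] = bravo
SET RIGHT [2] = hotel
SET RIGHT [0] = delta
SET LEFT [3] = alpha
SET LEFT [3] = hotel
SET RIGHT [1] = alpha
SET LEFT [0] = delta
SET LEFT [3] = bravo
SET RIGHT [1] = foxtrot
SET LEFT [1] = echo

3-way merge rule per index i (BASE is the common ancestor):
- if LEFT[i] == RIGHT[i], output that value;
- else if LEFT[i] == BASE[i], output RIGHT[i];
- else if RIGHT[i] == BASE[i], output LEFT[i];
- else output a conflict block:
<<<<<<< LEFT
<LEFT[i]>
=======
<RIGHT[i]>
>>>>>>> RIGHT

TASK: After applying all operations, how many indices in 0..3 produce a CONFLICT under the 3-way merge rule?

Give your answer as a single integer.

Answer: 1

Derivation:
Final LEFT:  [delta, echo, bravo, bravo]
Final RIGHT: [delta, foxtrot, hotel, echo]
i=0: L=delta R=delta -> agree -> delta
i=1: L=echo=BASE, R=foxtrot -> take RIGHT -> foxtrot
i=2: BASE=delta L=bravo R=hotel all differ -> CONFLICT
i=3: L=bravo, R=echo=BASE -> take LEFT -> bravo
Conflict count: 1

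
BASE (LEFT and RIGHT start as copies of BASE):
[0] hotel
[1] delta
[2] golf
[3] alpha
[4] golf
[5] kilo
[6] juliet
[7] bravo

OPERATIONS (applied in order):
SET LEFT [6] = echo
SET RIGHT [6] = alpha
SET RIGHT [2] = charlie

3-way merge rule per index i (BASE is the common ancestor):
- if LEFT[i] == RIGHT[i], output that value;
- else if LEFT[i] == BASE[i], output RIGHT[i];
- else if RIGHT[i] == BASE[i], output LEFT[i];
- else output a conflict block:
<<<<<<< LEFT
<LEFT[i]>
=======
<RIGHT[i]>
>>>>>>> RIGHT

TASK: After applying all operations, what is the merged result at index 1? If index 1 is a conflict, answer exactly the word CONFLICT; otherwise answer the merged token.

Final LEFT:  [hotel, delta, golf, alpha, golf, kilo, echo, bravo]
Final RIGHT: [hotel, delta, charlie, alpha, golf, kilo, alpha, bravo]
i=0: L=hotel R=hotel -> agree -> hotel
i=1: L=delta R=delta -> agree -> delta
i=2: L=golf=BASE, R=charlie -> take RIGHT -> charlie
i=3: L=alpha R=alpha -> agree -> alpha
i=4: L=golf R=golf -> agree -> golf
i=5: L=kilo R=kilo -> agree -> kilo
i=6: BASE=juliet L=echo R=alpha all differ -> CONFLICT
i=7: L=bravo R=bravo -> agree -> bravo
Index 1 -> delta

Answer: delta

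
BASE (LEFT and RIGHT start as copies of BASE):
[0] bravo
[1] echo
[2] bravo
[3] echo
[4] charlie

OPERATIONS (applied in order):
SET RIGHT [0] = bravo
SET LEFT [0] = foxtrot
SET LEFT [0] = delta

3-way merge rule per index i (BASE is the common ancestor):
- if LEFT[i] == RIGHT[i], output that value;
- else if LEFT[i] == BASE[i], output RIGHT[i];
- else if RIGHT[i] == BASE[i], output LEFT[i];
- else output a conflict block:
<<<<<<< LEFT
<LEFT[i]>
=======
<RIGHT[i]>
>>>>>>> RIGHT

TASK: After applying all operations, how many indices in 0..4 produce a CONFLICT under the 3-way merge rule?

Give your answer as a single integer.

Final LEFT:  [delta, echo, bravo, echo, charlie]
Final RIGHT: [bravo, echo, bravo, echo, charlie]
i=0: L=delta, R=bravo=BASE -> take LEFT -> delta
i=1: L=echo R=echo -> agree -> echo
i=2: L=bravo R=bravo -> agree -> bravo
i=3: L=echo R=echo -> agree -> echo
i=4: L=charlie R=charlie -> agree -> charlie
Conflict count: 0

Answer: 0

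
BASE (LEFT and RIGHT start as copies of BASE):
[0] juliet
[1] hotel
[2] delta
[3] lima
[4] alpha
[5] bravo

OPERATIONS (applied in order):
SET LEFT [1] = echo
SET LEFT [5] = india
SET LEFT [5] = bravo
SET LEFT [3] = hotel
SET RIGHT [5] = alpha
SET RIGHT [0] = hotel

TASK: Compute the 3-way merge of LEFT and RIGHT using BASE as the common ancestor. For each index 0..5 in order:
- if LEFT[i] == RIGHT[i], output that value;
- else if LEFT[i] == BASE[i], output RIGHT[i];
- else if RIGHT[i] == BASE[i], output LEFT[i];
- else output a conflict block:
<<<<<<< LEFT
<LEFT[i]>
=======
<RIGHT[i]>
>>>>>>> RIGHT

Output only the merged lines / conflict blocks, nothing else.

Final LEFT:  [juliet, echo, delta, hotel, alpha, bravo]
Final RIGHT: [hotel, hotel, delta, lima, alpha, alpha]
i=0: L=juliet=BASE, R=hotel -> take RIGHT -> hotel
i=1: L=echo, R=hotel=BASE -> take LEFT -> echo
i=2: L=delta R=delta -> agree -> delta
i=3: L=hotel, R=lima=BASE -> take LEFT -> hotel
i=4: L=alpha R=alpha -> agree -> alpha
i=5: L=bravo=BASE, R=alpha -> take RIGHT -> alpha

Answer: hotel
echo
delta
hotel
alpha
alpha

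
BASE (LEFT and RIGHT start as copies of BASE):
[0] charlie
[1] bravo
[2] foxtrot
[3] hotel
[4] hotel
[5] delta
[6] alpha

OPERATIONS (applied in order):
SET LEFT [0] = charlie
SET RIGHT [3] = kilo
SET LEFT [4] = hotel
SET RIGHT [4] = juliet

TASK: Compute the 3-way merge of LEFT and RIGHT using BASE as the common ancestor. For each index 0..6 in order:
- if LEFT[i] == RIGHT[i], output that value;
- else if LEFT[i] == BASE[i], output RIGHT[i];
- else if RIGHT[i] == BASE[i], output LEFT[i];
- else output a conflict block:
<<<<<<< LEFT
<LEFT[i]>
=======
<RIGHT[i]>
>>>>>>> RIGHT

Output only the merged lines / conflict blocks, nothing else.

Final LEFT:  [charlie, bravo, foxtrot, hotel, hotel, delta, alpha]
Final RIGHT: [charlie, bravo, foxtrot, kilo, juliet, delta, alpha]
i=0: L=charlie R=charlie -> agree -> charlie
i=1: L=bravo R=bravo -> agree -> bravo
i=2: L=foxtrot R=foxtrot -> agree -> foxtrot
i=3: L=hotel=BASE, R=kilo -> take RIGHT -> kilo
i=4: L=hotel=BASE, R=juliet -> take RIGHT -> juliet
i=5: L=delta R=delta -> agree -> delta
i=6: L=alpha R=alpha -> agree -> alpha

Answer: charlie
bravo
foxtrot
kilo
juliet
delta
alpha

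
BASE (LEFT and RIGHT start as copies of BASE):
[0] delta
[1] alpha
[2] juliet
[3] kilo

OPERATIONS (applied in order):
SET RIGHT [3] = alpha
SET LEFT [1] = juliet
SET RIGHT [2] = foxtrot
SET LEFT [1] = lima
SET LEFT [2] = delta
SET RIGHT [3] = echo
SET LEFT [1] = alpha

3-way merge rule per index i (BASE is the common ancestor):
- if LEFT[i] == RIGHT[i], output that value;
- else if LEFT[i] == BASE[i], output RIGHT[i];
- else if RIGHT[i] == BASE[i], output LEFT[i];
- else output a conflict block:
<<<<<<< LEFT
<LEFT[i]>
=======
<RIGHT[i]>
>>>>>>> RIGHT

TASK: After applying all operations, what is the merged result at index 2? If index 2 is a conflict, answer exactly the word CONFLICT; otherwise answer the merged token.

Answer: CONFLICT

Derivation:
Final LEFT:  [delta, alpha, delta, kilo]
Final RIGHT: [delta, alpha, foxtrot, echo]
i=0: L=delta R=delta -> agree -> delta
i=1: L=alpha R=alpha -> agree -> alpha
i=2: BASE=juliet L=delta R=foxtrot all differ -> CONFLICT
i=3: L=kilo=BASE, R=echo -> take RIGHT -> echo
Index 2 -> CONFLICT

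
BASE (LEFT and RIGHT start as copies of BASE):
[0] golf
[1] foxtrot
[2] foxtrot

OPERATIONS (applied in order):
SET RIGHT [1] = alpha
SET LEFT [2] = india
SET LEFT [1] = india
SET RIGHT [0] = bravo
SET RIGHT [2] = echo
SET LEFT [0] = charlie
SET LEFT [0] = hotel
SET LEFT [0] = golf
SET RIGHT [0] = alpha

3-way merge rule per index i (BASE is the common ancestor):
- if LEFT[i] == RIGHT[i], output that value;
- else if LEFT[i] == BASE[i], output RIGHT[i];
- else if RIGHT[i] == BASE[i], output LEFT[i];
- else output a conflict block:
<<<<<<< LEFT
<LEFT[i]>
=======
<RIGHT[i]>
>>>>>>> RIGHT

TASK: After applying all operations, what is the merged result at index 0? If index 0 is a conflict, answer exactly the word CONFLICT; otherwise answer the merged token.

Final LEFT:  [golf, india, india]
Final RIGHT: [alpha, alpha, echo]
i=0: L=golf=BASE, R=alpha -> take RIGHT -> alpha
i=1: BASE=foxtrot L=india R=alpha all differ -> CONFLICT
i=2: BASE=foxtrot L=india R=echo all differ -> CONFLICT
Index 0 -> alpha

Answer: alpha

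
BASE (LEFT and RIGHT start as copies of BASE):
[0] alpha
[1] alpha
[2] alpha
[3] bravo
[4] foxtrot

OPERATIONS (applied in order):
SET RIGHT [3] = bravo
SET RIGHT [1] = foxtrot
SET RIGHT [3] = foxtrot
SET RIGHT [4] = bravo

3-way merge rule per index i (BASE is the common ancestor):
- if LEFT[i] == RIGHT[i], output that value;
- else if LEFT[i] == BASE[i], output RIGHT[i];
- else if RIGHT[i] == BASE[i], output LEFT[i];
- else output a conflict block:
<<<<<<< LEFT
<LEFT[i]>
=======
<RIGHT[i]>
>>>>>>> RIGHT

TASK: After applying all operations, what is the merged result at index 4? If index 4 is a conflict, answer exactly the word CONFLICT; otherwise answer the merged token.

Answer: bravo

Derivation:
Final LEFT:  [alpha, alpha, alpha, bravo, foxtrot]
Final RIGHT: [alpha, foxtrot, alpha, foxtrot, bravo]
i=0: L=alpha R=alpha -> agree -> alpha
i=1: L=alpha=BASE, R=foxtrot -> take RIGHT -> foxtrot
i=2: L=alpha R=alpha -> agree -> alpha
i=3: L=bravo=BASE, R=foxtrot -> take RIGHT -> foxtrot
i=4: L=foxtrot=BASE, R=bravo -> take RIGHT -> bravo
Index 4 -> bravo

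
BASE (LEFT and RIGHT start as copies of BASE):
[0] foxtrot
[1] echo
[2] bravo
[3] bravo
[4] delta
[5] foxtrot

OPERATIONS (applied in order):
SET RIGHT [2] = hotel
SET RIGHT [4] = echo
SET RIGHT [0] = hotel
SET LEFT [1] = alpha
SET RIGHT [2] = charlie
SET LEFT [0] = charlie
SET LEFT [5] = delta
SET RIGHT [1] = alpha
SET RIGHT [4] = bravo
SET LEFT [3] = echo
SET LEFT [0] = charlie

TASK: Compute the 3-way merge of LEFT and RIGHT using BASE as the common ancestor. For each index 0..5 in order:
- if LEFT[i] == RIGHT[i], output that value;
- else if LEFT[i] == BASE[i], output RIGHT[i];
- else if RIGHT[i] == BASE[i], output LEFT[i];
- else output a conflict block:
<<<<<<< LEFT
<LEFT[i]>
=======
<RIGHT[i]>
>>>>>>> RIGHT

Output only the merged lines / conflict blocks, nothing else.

Final LEFT:  [charlie, alpha, bravo, echo, delta, delta]
Final RIGHT: [hotel, alpha, charlie, bravo, bravo, foxtrot]
i=0: BASE=foxtrot L=charlie R=hotel all differ -> CONFLICT
i=1: L=alpha R=alpha -> agree -> alpha
i=2: L=bravo=BASE, R=charlie -> take RIGHT -> charlie
i=3: L=echo, R=bravo=BASE -> take LEFT -> echo
i=4: L=delta=BASE, R=bravo -> take RIGHT -> bravo
i=5: L=delta, R=foxtrot=BASE -> take LEFT -> delta

Answer: <<<<<<< LEFT
charlie
=======
hotel
>>>>>>> RIGHT
alpha
charlie
echo
bravo
delta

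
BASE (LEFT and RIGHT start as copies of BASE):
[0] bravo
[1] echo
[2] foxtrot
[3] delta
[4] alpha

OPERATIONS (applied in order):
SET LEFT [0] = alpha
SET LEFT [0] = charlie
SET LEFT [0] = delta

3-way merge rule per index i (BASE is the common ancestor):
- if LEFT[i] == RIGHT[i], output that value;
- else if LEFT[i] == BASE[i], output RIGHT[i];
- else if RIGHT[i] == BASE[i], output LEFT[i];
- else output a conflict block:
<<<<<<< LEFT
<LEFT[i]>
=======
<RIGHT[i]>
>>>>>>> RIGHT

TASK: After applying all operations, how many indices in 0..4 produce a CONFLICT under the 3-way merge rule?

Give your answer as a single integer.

Answer: 0

Derivation:
Final LEFT:  [delta, echo, foxtrot, delta, alpha]
Final RIGHT: [bravo, echo, foxtrot, delta, alpha]
i=0: L=delta, R=bravo=BASE -> take LEFT -> delta
i=1: L=echo R=echo -> agree -> echo
i=2: L=foxtrot R=foxtrot -> agree -> foxtrot
i=3: L=delta R=delta -> agree -> delta
i=4: L=alpha R=alpha -> agree -> alpha
Conflict count: 0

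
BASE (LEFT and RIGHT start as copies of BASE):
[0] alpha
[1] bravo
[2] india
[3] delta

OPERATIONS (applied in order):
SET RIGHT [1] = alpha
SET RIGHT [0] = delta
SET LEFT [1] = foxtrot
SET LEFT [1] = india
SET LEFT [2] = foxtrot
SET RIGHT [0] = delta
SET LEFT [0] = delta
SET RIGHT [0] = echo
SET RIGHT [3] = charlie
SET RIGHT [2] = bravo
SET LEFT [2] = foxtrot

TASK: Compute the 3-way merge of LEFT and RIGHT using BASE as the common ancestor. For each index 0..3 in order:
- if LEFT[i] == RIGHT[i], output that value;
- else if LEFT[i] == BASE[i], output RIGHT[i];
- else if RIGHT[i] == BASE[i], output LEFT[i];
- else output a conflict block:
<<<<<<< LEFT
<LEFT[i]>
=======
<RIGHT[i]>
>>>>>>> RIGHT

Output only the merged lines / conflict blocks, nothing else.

Final LEFT:  [delta, india, foxtrot, delta]
Final RIGHT: [echo, alpha, bravo, charlie]
i=0: BASE=alpha L=delta R=echo all differ -> CONFLICT
i=1: BASE=bravo L=india R=alpha all differ -> CONFLICT
i=2: BASE=india L=foxtrot R=bravo all differ -> CONFLICT
i=3: L=delta=BASE, R=charlie -> take RIGHT -> charlie

Answer: <<<<<<< LEFT
delta
=======
echo
>>>>>>> RIGHT
<<<<<<< LEFT
india
=======
alpha
>>>>>>> RIGHT
<<<<<<< LEFT
foxtrot
=======
bravo
>>>>>>> RIGHT
charlie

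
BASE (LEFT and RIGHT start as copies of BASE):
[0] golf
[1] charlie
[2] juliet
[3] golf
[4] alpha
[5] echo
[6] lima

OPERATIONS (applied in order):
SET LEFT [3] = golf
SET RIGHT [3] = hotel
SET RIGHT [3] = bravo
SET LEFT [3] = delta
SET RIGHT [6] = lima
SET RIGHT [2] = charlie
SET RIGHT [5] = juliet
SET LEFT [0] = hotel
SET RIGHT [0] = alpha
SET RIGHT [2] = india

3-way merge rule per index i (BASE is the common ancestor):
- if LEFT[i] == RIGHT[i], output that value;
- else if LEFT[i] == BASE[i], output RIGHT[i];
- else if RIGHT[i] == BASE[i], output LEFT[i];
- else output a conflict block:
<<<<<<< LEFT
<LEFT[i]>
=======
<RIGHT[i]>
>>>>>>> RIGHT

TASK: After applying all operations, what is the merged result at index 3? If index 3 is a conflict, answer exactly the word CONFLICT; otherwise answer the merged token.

Final LEFT:  [hotel, charlie, juliet, delta, alpha, echo, lima]
Final RIGHT: [alpha, charlie, india, bravo, alpha, juliet, lima]
i=0: BASE=golf L=hotel R=alpha all differ -> CONFLICT
i=1: L=charlie R=charlie -> agree -> charlie
i=2: L=juliet=BASE, R=india -> take RIGHT -> india
i=3: BASE=golf L=delta R=bravo all differ -> CONFLICT
i=4: L=alpha R=alpha -> agree -> alpha
i=5: L=echo=BASE, R=juliet -> take RIGHT -> juliet
i=6: L=lima R=lima -> agree -> lima
Index 3 -> CONFLICT

Answer: CONFLICT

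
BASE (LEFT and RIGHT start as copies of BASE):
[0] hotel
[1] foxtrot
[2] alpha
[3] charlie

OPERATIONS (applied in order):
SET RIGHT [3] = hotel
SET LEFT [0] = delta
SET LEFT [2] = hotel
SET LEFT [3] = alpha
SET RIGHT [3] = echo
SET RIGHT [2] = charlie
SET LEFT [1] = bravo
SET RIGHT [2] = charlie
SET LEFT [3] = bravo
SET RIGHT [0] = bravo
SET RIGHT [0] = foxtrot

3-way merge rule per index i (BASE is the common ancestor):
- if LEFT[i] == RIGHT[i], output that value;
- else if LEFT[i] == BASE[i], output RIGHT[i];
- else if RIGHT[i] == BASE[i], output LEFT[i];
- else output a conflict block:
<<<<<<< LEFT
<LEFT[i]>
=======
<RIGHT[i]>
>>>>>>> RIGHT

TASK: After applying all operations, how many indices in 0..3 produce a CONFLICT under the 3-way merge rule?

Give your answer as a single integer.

Answer: 3

Derivation:
Final LEFT:  [delta, bravo, hotel, bravo]
Final RIGHT: [foxtrot, foxtrot, charlie, echo]
i=0: BASE=hotel L=delta R=foxtrot all differ -> CONFLICT
i=1: L=bravo, R=foxtrot=BASE -> take LEFT -> bravo
i=2: BASE=alpha L=hotel R=charlie all differ -> CONFLICT
i=3: BASE=charlie L=bravo R=echo all differ -> CONFLICT
Conflict count: 3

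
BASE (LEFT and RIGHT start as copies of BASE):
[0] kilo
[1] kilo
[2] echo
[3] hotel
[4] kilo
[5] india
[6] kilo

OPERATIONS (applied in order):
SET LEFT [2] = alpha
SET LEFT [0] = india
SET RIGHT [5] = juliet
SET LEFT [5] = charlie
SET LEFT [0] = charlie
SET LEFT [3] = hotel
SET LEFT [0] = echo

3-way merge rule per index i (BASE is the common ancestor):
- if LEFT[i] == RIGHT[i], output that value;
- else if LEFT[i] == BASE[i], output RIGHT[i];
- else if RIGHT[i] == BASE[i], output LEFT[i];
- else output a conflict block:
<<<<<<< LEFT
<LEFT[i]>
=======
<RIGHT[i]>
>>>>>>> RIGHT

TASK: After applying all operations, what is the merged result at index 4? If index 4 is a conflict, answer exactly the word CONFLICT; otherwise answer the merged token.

Answer: kilo

Derivation:
Final LEFT:  [echo, kilo, alpha, hotel, kilo, charlie, kilo]
Final RIGHT: [kilo, kilo, echo, hotel, kilo, juliet, kilo]
i=0: L=echo, R=kilo=BASE -> take LEFT -> echo
i=1: L=kilo R=kilo -> agree -> kilo
i=2: L=alpha, R=echo=BASE -> take LEFT -> alpha
i=3: L=hotel R=hotel -> agree -> hotel
i=4: L=kilo R=kilo -> agree -> kilo
i=5: BASE=india L=charlie R=juliet all differ -> CONFLICT
i=6: L=kilo R=kilo -> agree -> kilo
Index 4 -> kilo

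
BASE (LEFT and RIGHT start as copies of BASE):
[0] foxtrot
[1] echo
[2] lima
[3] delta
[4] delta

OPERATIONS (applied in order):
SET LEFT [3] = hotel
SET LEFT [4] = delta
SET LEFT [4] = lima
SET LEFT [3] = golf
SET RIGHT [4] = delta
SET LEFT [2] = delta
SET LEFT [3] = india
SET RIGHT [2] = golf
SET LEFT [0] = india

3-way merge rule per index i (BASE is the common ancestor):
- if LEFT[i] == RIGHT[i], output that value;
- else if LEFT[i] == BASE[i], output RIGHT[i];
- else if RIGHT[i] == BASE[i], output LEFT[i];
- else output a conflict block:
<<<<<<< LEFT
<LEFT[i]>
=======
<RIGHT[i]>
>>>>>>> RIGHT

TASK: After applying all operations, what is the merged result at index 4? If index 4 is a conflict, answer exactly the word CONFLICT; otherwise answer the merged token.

Final LEFT:  [india, echo, delta, india, lima]
Final RIGHT: [foxtrot, echo, golf, delta, delta]
i=0: L=india, R=foxtrot=BASE -> take LEFT -> india
i=1: L=echo R=echo -> agree -> echo
i=2: BASE=lima L=delta R=golf all differ -> CONFLICT
i=3: L=india, R=delta=BASE -> take LEFT -> india
i=4: L=lima, R=delta=BASE -> take LEFT -> lima
Index 4 -> lima

Answer: lima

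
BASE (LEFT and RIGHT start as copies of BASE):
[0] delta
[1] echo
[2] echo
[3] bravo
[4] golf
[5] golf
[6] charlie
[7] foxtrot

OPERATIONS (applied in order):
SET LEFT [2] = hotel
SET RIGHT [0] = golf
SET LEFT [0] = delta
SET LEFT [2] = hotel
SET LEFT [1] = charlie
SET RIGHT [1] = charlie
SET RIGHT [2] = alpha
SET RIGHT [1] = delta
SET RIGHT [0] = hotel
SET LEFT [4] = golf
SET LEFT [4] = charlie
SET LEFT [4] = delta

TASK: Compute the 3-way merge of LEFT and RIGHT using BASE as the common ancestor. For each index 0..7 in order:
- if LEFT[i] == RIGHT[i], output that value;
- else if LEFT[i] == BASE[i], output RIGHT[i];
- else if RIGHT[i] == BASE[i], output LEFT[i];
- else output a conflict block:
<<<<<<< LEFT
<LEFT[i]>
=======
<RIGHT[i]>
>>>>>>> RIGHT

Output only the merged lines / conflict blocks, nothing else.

Answer: hotel
<<<<<<< LEFT
charlie
=======
delta
>>>>>>> RIGHT
<<<<<<< LEFT
hotel
=======
alpha
>>>>>>> RIGHT
bravo
delta
golf
charlie
foxtrot

Derivation:
Final LEFT:  [delta, charlie, hotel, bravo, delta, golf, charlie, foxtrot]
Final RIGHT: [hotel, delta, alpha, bravo, golf, golf, charlie, foxtrot]
i=0: L=delta=BASE, R=hotel -> take RIGHT -> hotel
i=1: BASE=echo L=charlie R=delta all differ -> CONFLICT
i=2: BASE=echo L=hotel R=alpha all differ -> CONFLICT
i=3: L=bravo R=bravo -> agree -> bravo
i=4: L=delta, R=golf=BASE -> take LEFT -> delta
i=5: L=golf R=golf -> agree -> golf
i=6: L=charlie R=charlie -> agree -> charlie
i=7: L=foxtrot R=foxtrot -> agree -> foxtrot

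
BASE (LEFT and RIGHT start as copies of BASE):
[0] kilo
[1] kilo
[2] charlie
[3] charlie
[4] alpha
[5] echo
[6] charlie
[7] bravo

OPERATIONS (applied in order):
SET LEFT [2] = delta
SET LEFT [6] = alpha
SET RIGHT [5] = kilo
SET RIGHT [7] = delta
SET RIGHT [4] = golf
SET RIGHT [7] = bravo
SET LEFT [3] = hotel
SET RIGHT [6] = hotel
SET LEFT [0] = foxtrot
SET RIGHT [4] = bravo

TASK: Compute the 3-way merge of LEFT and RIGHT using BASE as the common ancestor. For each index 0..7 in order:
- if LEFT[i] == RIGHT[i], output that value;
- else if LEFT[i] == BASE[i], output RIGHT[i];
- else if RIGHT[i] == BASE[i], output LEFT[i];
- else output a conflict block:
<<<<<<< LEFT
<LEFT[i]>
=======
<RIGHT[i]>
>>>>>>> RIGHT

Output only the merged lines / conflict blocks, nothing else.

Final LEFT:  [foxtrot, kilo, delta, hotel, alpha, echo, alpha, bravo]
Final RIGHT: [kilo, kilo, charlie, charlie, bravo, kilo, hotel, bravo]
i=0: L=foxtrot, R=kilo=BASE -> take LEFT -> foxtrot
i=1: L=kilo R=kilo -> agree -> kilo
i=2: L=delta, R=charlie=BASE -> take LEFT -> delta
i=3: L=hotel, R=charlie=BASE -> take LEFT -> hotel
i=4: L=alpha=BASE, R=bravo -> take RIGHT -> bravo
i=5: L=echo=BASE, R=kilo -> take RIGHT -> kilo
i=6: BASE=charlie L=alpha R=hotel all differ -> CONFLICT
i=7: L=bravo R=bravo -> agree -> bravo

Answer: foxtrot
kilo
delta
hotel
bravo
kilo
<<<<<<< LEFT
alpha
=======
hotel
>>>>>>> RIGHT
bravo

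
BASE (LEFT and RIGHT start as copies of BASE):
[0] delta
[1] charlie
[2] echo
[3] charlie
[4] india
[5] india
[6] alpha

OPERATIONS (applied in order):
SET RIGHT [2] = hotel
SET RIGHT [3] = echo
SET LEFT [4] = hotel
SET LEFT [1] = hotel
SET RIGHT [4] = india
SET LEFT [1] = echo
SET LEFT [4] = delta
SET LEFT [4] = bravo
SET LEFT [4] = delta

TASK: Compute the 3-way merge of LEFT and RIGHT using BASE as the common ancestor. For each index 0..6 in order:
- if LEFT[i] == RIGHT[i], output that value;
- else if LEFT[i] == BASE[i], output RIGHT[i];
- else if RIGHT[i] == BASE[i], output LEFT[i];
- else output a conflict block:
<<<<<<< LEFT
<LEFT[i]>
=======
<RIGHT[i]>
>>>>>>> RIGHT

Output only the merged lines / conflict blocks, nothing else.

Answer: delta
echo
hotel
echo
delta
india
alpha

Derivation:
Final LEFT:  [delta, echo, echo, charlie, delta, india, alpha]
Final RIGHT: [delta, charlie, hotel, echo, india, india, alpha]
i=0: L=delta R=delta -> agree -> delta
i=1: L=echo, R=charlie=BASE -> take LEFT -> echo
i=2: L=echo=BASE, R=hotel -> take RIGHT -> hotel
i=3: L=charlie=BASE, R=echo -> take RIGHT -> echo
i=4: L=delta, R=india=BASE -> take LEFT -> delta
i=5: L=india R=india -> agree -> india
i=6: L=alpha R=alpha -> agree -> alpha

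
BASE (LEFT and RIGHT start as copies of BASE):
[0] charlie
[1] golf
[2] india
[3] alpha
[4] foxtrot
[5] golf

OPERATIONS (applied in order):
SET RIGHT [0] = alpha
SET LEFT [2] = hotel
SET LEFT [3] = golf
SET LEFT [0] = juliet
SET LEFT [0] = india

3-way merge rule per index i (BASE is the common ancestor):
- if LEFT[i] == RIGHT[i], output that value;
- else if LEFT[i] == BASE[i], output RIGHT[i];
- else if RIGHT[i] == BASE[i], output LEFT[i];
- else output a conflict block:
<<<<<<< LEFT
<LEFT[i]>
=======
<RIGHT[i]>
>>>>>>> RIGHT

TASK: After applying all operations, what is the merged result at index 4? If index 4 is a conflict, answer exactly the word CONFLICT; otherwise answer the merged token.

Answer: foxtrot

Derivation:
Final LEFT:  [india, golf, hotel, golf, foxtrot, golf]
Final RIGHT: [alpha, golf, india, alpha, foxtrot, golf]
i=0: BASE=charlie L=india R=alpha all differ -> CONFLICT
i=1: L=golf R=golf -> agree -> golf
i=2: L=hotel, R=india=BASE -> take LEFT -> hotel
i=3: L=golf, R=alpha=BASE -> take LEFT -> golf
i=4: L=foxtrot R=foxtrot -> agree -> foxtrot
i=5: L=golf R=golf -> agree -> golf
Index 4 -> foxtrot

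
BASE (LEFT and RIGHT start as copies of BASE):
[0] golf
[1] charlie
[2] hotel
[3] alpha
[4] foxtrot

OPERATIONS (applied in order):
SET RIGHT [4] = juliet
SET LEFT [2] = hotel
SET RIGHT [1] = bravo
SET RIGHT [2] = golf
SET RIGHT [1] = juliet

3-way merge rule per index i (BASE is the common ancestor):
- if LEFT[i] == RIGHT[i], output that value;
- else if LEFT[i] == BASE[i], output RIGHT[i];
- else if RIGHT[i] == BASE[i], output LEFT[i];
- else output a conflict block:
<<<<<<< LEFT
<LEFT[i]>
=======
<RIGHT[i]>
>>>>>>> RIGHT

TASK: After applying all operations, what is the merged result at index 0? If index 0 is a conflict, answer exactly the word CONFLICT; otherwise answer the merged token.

Final LEFT:  [golf, charlie, hotel, alpha, foxtrot]
Final RIGHT: [golf, juliet, golf, alpha, juliet]
i=0: L=golf R=golf -> agree -> golf
i=1: L=charlie=BASE, R=juliet -> take RIGHT -> juliet
i=2: L=hotel=BASE, R=golf -> take RIGHT -> golf
i=3: L=alpha R=alpha -> agree -> alpha
i=4: L=foxtrot=BASE, R=juliet -> take RIGHT -> juliet
Index 0 -> golf

Answer: golf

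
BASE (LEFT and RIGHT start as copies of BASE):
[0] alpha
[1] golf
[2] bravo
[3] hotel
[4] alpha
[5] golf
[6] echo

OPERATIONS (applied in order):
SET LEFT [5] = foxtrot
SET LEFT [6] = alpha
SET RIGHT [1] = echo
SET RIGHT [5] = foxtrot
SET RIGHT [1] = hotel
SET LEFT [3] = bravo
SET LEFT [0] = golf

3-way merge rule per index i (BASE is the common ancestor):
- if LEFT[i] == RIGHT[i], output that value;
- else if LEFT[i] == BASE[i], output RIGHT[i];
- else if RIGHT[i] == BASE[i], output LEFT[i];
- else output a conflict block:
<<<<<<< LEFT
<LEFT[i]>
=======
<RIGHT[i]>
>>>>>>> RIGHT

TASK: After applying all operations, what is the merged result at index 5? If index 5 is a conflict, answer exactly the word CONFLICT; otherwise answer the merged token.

Final LEFT:  [golf, golf, bravo, bravo, alpha, foxtrot, alpha]
Final RIGHT: [alpha, hotel, bravo, hotel, alpha, foxtrot, echo]
i=0: L=golf, R=alpha=BASE -> take LEFT -> golf
i=1: L=golf=BASE, R=hotel -> take RIGHT -> hotel
i=2: L=bravo R=bravo -> agree -> bravo
i=3: L=bravo, R=hotel=BASE -> take LEFT -> bravo
i=4: L=alpha R=alpha -> agree -> alpha
i=5: L=foxtrot R=foxtrot -> agree -> foxtrot
i=6: L=alpha, R=echo=BASE -> take LEFT -> alpha
Index 5 -> foxtrot

Answer: foxtrot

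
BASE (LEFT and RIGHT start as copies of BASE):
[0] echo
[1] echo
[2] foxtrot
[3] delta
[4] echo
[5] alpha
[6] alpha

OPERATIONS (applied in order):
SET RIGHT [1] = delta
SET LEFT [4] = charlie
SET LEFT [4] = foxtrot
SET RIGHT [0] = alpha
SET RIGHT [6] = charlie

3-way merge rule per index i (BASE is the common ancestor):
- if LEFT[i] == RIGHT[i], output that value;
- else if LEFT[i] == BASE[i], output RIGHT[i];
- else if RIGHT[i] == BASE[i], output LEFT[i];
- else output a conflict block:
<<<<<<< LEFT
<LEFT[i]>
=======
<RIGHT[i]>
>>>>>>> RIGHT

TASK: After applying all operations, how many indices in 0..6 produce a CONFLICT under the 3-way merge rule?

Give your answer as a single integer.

Final LEFT:  [echo, echo, foxtrot, delta, foxtrot, alpha, alpha]
Final RIGHT: [alpha, delta, foxtrot, delta, echo, alpha, charlie]
i=0: L=echo=BASE, R=alpha -> take RIGHT -> alpha
i=1: L=echo=BASE, R=delta -> take RIGHT -> delta
i=2: L=foxtrot R=foxtrot -> agree -> foxtrot
i=3: L=delta R=delta -> agree -> delta
i=4: L=foxtrot, R=echo=BASE -> take LEFT -> foxtrot
i=5: L=alpha R=alpha -> agree -> alpha
i=6: L=alpha=BASE, R=charlie -> take RIGHT -> charlie
Conflict count: 0

Answer: 0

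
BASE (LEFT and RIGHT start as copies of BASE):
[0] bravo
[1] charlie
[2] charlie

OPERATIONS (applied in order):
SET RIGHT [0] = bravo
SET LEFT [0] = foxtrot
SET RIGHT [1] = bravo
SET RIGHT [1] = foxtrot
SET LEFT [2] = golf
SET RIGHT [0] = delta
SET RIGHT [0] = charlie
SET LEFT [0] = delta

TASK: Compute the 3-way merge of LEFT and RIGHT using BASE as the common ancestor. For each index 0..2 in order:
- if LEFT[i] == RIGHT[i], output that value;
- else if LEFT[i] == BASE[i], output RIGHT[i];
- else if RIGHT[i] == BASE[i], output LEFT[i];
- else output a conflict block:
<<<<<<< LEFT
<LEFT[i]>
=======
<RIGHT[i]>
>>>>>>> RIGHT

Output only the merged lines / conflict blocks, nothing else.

Answer: <<<<<<< LEFT
delta
=======
charlie
>>>>>>> RIGHT
foxtrot
golf

Derivation:
Final LEFT:  [delta, charlie, golf]
Final RIGHT: [charlie, foxtrot, charlie]
i=0: BASE=bravo L=delta R=charlie all differ -> CONFLICT
i=1: L=charlie=BASE, R=foxtrot -> take RIGHT -> foxtrot
i=2: L=golf, R=charlie=BASE -> take LEFT -> golf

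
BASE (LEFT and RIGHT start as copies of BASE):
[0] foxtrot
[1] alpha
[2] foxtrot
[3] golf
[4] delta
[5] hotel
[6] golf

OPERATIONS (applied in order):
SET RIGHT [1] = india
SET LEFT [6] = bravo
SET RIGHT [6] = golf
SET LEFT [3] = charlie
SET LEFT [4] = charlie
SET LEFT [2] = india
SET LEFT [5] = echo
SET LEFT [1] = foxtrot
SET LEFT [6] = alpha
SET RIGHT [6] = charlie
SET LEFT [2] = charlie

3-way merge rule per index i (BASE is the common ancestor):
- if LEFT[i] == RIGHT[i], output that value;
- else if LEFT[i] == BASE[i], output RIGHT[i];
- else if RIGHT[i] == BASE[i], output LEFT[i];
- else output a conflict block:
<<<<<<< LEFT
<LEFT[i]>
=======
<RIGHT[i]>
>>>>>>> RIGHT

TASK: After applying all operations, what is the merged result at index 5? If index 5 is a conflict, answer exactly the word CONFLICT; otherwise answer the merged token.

Final LEFT:  [foxtrot, foxtrot, charlie, charlie, charlie, echo, alpha]
Final RIGHT: [foxtrot, india, foxtrot, golf, delta, hotel, charlie]
i=0: L=foxtrot R=foxtrot -> agree -> foxtrot
i=1: BASE=alpha L=foxtrot R=india all differ -> CONFLICT
i=2: L=charlie, R=foxtrot=BASE -> take LEFT -> charlie
i=3: L=charlie, R=golf=BASE -> take LEFT -> charlie
i=4: L=charlie, R=delta=BASE -> take LEFT -> charlie
i=5: L=echo, R=hotel=BASE -> take LEFT -> echo
i=6: BASE=golf L=alpha R=charlie all differ -> CONFLICT
Index 5 -> echo

Answer: echo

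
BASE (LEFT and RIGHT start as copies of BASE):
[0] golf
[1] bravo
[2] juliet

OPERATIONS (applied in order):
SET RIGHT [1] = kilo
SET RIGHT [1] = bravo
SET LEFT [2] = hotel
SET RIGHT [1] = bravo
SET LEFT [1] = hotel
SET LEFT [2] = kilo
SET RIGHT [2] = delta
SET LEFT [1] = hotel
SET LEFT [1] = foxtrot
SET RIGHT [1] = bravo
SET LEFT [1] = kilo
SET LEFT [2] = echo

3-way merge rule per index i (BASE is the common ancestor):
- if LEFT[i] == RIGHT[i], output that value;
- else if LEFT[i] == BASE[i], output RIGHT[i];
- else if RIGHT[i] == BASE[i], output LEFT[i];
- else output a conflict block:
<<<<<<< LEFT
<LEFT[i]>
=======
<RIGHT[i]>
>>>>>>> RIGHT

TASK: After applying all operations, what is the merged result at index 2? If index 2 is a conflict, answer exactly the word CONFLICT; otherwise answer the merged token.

Answer: CONFLICT

Derivation:
Final LEFT:  [golf, kilo, echo]
Final RIGHT: [golf, bravo, delta]
i=0: L=golf R=golf -> agree -> golf
i=1: L=kilo, R=bravo=BASE -> take LEFT -> kilo
i=2: BASE=juliet L=echo R=delta all differ -> CONFLICT
Index 2 -> CONFLICT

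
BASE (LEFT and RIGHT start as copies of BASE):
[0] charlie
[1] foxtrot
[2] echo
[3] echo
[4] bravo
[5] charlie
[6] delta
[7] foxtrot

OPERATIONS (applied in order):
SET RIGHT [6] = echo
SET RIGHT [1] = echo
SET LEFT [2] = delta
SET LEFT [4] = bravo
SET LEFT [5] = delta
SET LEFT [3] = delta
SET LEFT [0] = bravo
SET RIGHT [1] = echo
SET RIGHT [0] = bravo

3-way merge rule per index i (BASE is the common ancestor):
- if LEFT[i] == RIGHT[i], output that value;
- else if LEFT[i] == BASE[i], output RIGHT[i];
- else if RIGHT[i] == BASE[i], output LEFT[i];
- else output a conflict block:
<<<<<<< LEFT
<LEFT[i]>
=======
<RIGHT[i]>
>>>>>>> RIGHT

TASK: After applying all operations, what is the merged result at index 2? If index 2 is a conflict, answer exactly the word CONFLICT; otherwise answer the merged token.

Answer: delta

Derivation:
Final LEFT:  [bravo, foxtrot, delta, delta, bravo, delta, delta, foxtrot]
Final RIGHT: [bravo, echo, echo, echo, bravo, charlie, echo, foxtrot]
i=0: L=bravo R=bravo -> agree -> bravo
i=1: L=foxtrot=BASE, R=echo -> take RIGHT -> echo
i=2: L=delta, R=echo=BASE -> take LEFT -> delta
i=3: L=delta, R=echo=BASE -> take LEFT -> delta
i=4: L=bravo R=bravo -> agree -> bravo
i=5: L=delta, R=charlie=BASE -> take LEFT -> delta
i=6: L=delta=BASE, R=echo -> take RIGHT -> echo
i=7: L=foxtrot R=foxtrot -> agree -> foxtrot
Index 2 -> delta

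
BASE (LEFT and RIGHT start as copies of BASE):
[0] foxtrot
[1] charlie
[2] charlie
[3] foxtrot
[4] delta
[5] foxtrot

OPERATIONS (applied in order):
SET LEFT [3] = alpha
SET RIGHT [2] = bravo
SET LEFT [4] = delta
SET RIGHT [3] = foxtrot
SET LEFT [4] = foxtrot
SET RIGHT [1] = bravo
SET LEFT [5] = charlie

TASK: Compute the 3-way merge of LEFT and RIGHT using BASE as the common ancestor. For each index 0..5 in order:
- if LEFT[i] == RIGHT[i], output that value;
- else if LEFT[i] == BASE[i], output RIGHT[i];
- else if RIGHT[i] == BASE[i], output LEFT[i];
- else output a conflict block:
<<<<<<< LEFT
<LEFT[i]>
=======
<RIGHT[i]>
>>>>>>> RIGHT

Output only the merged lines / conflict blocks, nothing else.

Answer: foxtrot
bravo
bravo
alpha
foxtrot
charlie

Derivation:
Final LEFT:  [foxtrot, charlie, charlie, alpha, foxtrot, charlie]
Final RIGHT: [foxtrot, bravo, bravo, foxtrot, delta, foxtrot]
i=0: L=foxtrot R=foxtrot -> agree -> foxtrot
i=1: L=charlie=BASE, R=bravo -> take RIGHT -> bravo
i=2: L=charlie=BASE, R=bravo -> take RIGHT -> bravo
i=3: L=alpha, R=foxtrot=BASE -> take LEFT -> alpha
i=4: L=foxtrot, R=delta=BASE -> take LEFT -> foxtrot
i=5: L=charlie, R=foxtrot=BASE -> take LEFT -> charlie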